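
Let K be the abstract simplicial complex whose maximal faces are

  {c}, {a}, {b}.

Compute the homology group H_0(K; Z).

Order the vertices as a < b < c. Listing each simplex with vertices in this order, K has dimension 0 with simplices:

  0-simplices (3): a, b, c

so the chain groups are C_0 ≅ Z^3.

Now H_k = ker ∂_k / im ∂_{k+1}, so:

  H_0: rank C_0 − rank ∂_1 = 3 − 0 = 3, and there is no ∂_1, so H_0 ≅ Z^3.

H_0 ≅ Z^3.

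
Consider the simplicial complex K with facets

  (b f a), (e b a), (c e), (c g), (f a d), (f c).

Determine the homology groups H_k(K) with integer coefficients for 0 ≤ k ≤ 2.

H_0 ≅ Z,  H_1 ≅ Z,  H_2 = 0.

Take the total order a < b < c < d < e < f < g on the vertex set. Then K (dimension 2) consists of the simplices:

  0-simplices (7): a, b, c, d, e, f, g
  1-simplices (10): ab, ad, ae, af, be, bf, ce, cf, cg, df
  2-simplices (3): abe, abf, adf

giving chain groups C_0 ≅ Z^7, C_1 ≅ Z^10, C_2 ≅ Z^3.

Boundary ∂_1: C_1 → C_0 maps an edge to its endpoints' difference, ∂[p,q] = q − p. For instance
  ∂ab = b − a.
As a 7×10 matrix over Z this has rank 6, with invariant factors (1,1,1,1,1,1).

The boundary map ∂_2: C_2 → C_1 acts by ∂[p,q,r] = [q,r] − [p,r] + [p,q]. For instance
  ∂abf = bf − af + ab,
  ∂adf = df − af + ad.
The resulting 10×3 matrix has rank 3, and its Smith normal form has invariant factors (1,1,1).

Computing H_k = (kernel of ∂_k) / (image of ∂_{k+1}):

  H_0: rank C_0 − rank ∂_1 = 7 − 6 = 1, and the invariant factors of ∂_1 are all 1, so H_0 = Z.
  H_1: rank ker ∂_1 − rank ∂_2 = (10 − 6) − 3 = 1, and the invariant factors of ∂_2 are all 1, so H_1 = Z.
  H_2: rank ker ∂_2 − rank ∂_3 = (3 − 3) − 0 = 0, and there is no ∂_3, so H_2 = 0.

As a check, the Euler characteristic is 7 − 10 + 3 = 0, which agrees with 1 − 1 + 0 = 0.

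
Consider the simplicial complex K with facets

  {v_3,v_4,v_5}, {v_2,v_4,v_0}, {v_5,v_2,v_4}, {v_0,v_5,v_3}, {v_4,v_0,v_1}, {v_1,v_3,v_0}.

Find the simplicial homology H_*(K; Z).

Fix the vertex order v_0 < v_1 < v_2 < v_3 < v_4 < v_5 and write every simplex with vertices in increasing order. Then dim K = 2 and the simplices of K are:

  0-simplices (6): [v_0], [v_1], [v_2], [v_3], [v_4], [v_5]
  1-simplices (12): [v_0,v_1], [v_0,v_2], [v_0,v_3], [v_0,v_4], [v_0,v_5], [v_1,v_3], [v_1,v_4], [v_2,v_4], [v_2,v_5], [v_3,v_4], [v_3,v_5], [v_4,v_5]
  2-simplices (6): [v_0,v_1,v_3], [v_0,v_1,v_4], [v_0,v_2,v_4], [v_0,v_3,v_5], [v_2,v_4,v_5], [v_3,v_4,v_5]

giving chain groups C_0 ≅ Z^6, C_1 ≅ Z^12, C_2 ≅ Z^6.

The boundary map ∂_1: C_1 → C_0 sends each edge [p,q] (with p < q) to q − p. For instance
  ∂[v_2,v_5] = [v_5] − [v_2].
This gives a 6×12 integer matrix of rank 5; reducing to Smith normal form yields diagonal entries (1,1,1,1,1).

The boundary map ∂_2: C_2 → C_1 acts by ∂[p,q,r] = [q,r] − [p,r] + [p,q]. For instance
  ∂[v_0,v_2,v_4] = [v_2,v_4] − [v_0,v_4] + [v_0,v_2],
  ∂[v_3,v_4,v_5] = [v_4,v_5] − [v_3,v_5] + [v_3,v_4].
The 12×6 boundary matrix has rank 6 and Smith normal form diag(1,1,1,1,1,1).

From H_k ≅ ker(∂_k) / im(∂_{k+1}) we obtain:

  H_0: rank C_0 − rank ∂_1 = 6 − 5 = 1, and the invariant factors of ∂_1 are all 1, so H_0 = Z.
  H_1: rank ker ∂_1 − rank ∂_2 = (12 − 5) − 6 = 1, and the invariant factors of ∂_2 are all 1, so H_1 = Z.
  H_2: rank ker ∂_2 − rank ∂_3 = (6 − 6) − 0 = 0, and there is no ∂_3, so H_2 = 0.

As a check, the Euler characteristic is 6 − 12 + 6 = 0, which agrees with 1 − 1 + 0 = 0.

H_0 = Z,  H_1 = Z,  H_2 = 0.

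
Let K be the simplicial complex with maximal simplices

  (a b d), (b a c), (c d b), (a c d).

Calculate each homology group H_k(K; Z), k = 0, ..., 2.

H_0 ≅ Z,  H_1 = 0,  H_2 ≅ Z.

Order the vertices as a < b < c < d. Listing each simplex with vertices in this order, K has dimension 2 with simplices:

  0-simplices (4): a, b, c, d
  1-simplices (6): ab, ac, ad, bc, bd, cd
  2-simplices (4): abc, abd, acd, bcd

giving chain groups C_0 ≅ Z^4, C_1 ≅ Z^6, C_2 ≅ Z^4.

Boundary ∂_1: C_1 → C_0 maps an edge to its endpoints' difference, ∂[p,q] = q − p. For instance
  ∂bd = d − b.
As a 4×6 matrix over Z this has rank 3, with invariant factors (1,1,1).

The boundary map ∂_2: C_2 → C_1 sends each 2-simplex [p,q,r] to [q,r] − [p,r] + [p,q]. For instance
  ∂abc = bc − ac + ab,
  ∂acd = cd − ad + ac.
This gives a 6×4 integer matrix of rank 3; reducing to Smith normal form yields diagonal entries (1,1,1).

Computing H_k = (kernel of ∂_k) / (image of ∂_{k+1}):

  H_0: rank C_0 − rank ∂_1 = 4 − 3 = 1, and the invariant factors of ∂_1 are all 1, so H_0 = Z.
  H_1: rank ker ∂_1 − rank ∂_2 = (6 − 3) − 3 = 0, and the invariant factors of ∂_2 are all 1, so H_1 = 0.
  H_2: rank ker ∂_2 − rank ∂_3 = (4 − 3) − 0 = 1, and there is no ∂_3, so H_2 = Z.

As a check, the Euler characteristic is 4 − 6 + 4 = 2, which agrees with 1 − 0 + 1 = 2.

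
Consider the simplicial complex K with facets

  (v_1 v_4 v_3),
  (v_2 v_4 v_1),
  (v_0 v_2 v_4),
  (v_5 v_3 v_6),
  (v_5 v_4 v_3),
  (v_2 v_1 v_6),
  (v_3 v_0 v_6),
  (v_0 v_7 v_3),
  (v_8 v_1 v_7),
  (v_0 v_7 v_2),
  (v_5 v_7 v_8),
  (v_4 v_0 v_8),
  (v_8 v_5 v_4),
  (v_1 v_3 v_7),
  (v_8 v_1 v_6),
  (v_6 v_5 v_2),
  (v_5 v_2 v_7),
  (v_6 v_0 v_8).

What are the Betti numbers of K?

b_0 = 1, b_1 = 2, b_2 = 1.

We work with the vertex ordering v_0 < v_1 < v_2 < v_3 < v_4 < v_5 < v_6 < v_7 < v_8. The simplices of K, each written with vertices in increasing order, are:

  0-simplices (9): [v_0], [v_1], [v_2], [v_3], [v_4], [v_5], [v_6], [v_7], [v_8]
  1-simplices (27): (27 of them)
  2-simplices (18): (18 of them)

so the chain groups are C_0 ≅ Z^9, C_1 ≅ Z^27, C_2 ≅ Z^18.

Boundary ∂_1: C_1 → C_0 sends each edge [p,q] (with p < q) to q − p. For instance
  ∂[v_2,v_4] = [v_4] − [v_2].
This gives a 9×27 integer matrix of rank 8; reducing to Smith normal form yields diagonal entries (1,1,1,1,1,1,1,1).

∂_2: C_2 → C_1 maps a triangle to the signed sum of its edges. For instance
  ∂[v_1,v_6,v_8] = [v_6,v_8] − [v_1,v_8] + [v_1,v_6],
  ∂[v_4,v_5,v_8] = [v_5,v_8] − [v_4,v_8] + [v_4,v_5].
This gives a 27×18 integer matrix of rank 17; reducing to Smith normal form yields diagonal entries (1,1,1,1,1,1,1,1,1,1,1,1,1,1,1,1,1).

Reading off H_k = ker ∂_k / im ∂_{k+1}:

  H_0: rank C_0 − rank ∂_1 = 9 − 8 = 1, and the invariant factors of ∂_1 are all 1, so H_0 = Z.
  H_1: rank ker ∂_1 − rank ∂_2 = (27 − 8) − 17 = 2, and the invariant factors of ∂_2 are all 1, so H_1 = Z^2.
  H_2: rank ker ∂_2 − rank ∂_3 = (18 − 17) − 0 = 1, and there is no ∂_3, so H_2 = Z.

Hence the Betti numbers are b_0 = 1, b_1 = 2, b_2 = 1.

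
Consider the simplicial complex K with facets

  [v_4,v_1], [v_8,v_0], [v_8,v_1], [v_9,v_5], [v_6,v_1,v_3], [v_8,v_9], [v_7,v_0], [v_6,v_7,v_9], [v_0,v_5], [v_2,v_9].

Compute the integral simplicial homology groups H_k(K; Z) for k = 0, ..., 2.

H_0 ≅ Z,  H_1 ≅ Z^3,  H_2 = 0.

Take the total order v_0 < v_1 < v_2 < v_3 < v_4 < v_5 < v_6 < v_7 < v_8 < v_9 on the vertex set. Then K (dimension 2) consists of the simplices:

  0-simplices (10): [v_0], [v_1], [v_2], [v_3], [v_4], [v_5], [v_6], [v_7], [v_8], [v_9]
  1-simplices (14): [v_0,v_5], [v_0,v_7], [v_0,v_8], [v_1,v_3], [v_1,v_4], [v_1,v_6], [v_1,v_8], [v_2,v_9], [v_3,v_6], [v_5,v_9], [v_6,v_7], [v_6,v_9], [v_7,v_9], [v_8,v_9]
  2-simplices (2): [v_1,v_3,v_6], [v_6,v_7,v_9]

giving chain groups C_0 ≅ Z^10, C_1 ≅ Z^14, C_2 ≅ Z^2.

Boundary ∂_1: C_1 → C_0 maps an edge to its endpoints' difference, ∂[p,q] = q − p.
This gives a 10×14 integer matrix of rank 9; reducing to Smith normal form yields diagonal entries (1,1,1,1,1,1,1,1,1).

The boundary map ∂_2: C_2 → C_1 acts by ∂[p,q,r] = [q,r] − [p,r] + [p,q]. For instance
  ∂[v_6,v_7,v_9] = [v_7,v_9] − [v_6,v_9] + [v_6,v_7],
  ∂[v_1,v_3,v_6] = [v_3,v_6] − [v_1,v_6] + [v_1,v_3].
As a 14×2 matrix over Z this has rank 2, with invariant factors (1,1).

Now H_k = ker ∂_k / im ∂_{k+1}, so:

  H_0: rank C_0 − rank ∂_1 = 10 − 9 = 1, and the invariant factors of ∂_1 are all 1, so H_0 = Z.
  H_1: rank ker ∂_1 − rank ∂_2 = (14 − 9) − 2 = 3, and the invariant factors of ∂_2 are all 1, so H_1 = Z^3.
  H_2: rank ker ∂_2 − rank ∂_3 = (2 − 2) − 0 = 0, and there is no ∂_3, so H_2 = 0.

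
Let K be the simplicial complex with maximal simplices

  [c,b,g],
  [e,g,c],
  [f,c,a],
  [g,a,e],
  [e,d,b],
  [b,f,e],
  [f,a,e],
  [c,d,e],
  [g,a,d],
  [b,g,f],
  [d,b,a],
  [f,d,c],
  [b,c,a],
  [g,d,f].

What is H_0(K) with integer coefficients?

Order the vertices as a < b < c < d < e < f < g. Listing each simplex with vertices in this order, K has dimension 2 with simplices:

  0-simplices (7): a, b, c, d, e, f, g
  1-simplices (21): ab, ac, ad, ae, af, ag, bc, bd, be, bf, bg, cd, ce, cf, cg, de, df, dg, ef, eg, fg
  2-simplices (14): abc, abd, acf, adg, aef, aeg, bcg, bde, bef, bfg, cde, cdf, ceg, dfg

so the chain groups are C_0 ≅ Z^7, C_1 ≅ Z^21, C_2 ≅ Z^14.

Boundary ∂_1: C_1 → C_0 is given by ∂[p,q] = [q] − [p].
As a 7×21 matrix over Z this has rank 6, with invariant factors (1,1,1,1,1,1).

∂_2: C_2 → C_1 acts by ∂[p,q,r] = [q,r] − [p,r] + [p,q]. For instance
  ∂aeg = eg − ag + ae,
  ∂aef = ef − af + ae.
The resulting 21×14 matrix has rank 13, and its Smith normal form has invariant factors (1,1,1,1,1,1,1,1,1,1,1,1,1).

Computing H_k = (kernel of ∂_k) / (image of ∂_{k+1}):

  H_0: rank C_0 − rank ∂_1 = 7 − 6 = 1, and the invariant factors of ∂_1 are all 1, so H_0 = Z.

H_0 ≅ Z.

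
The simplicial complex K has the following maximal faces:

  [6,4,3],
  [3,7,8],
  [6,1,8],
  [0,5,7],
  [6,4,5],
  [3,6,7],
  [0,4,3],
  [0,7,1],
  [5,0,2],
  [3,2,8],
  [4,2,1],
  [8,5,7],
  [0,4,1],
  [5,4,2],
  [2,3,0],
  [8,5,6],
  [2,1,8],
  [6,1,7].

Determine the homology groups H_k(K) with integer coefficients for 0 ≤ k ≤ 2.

H_0 ≅ Z,  H_1 ≅ Z ⊕ Z/2Z,  H_2 = 0.

Take the total order 0 < 1 < 2 < 3 < 4 < 5 < 6 < 7 < 8 on the vertex set. Then K (dimension 2) consists of the simplices:

  0-simplices (9): [0], [1], [2], [3], [4], [5], [6], [7], [8]
  1-simplices (27): (27 of them)
  2-simplices (18): [0,1,4], [0,1,7], [0,2,3], [0,2,5], [0,3,4], [0,5,7], [1,2,4], [1,2,8], [1,6,7], [1,6,8], [2,3,8], [2,4,5], [3,4,6], [3,6,7], [3,7,8], [4,5,6], [5,6,8], [5,7,8]

Hence C_0 ≅ Z^9, C_1 ≅ Z^27, C_2 ≅ Z^18.

∂_1: C_1 → C_0 is given by ∂[p,q] = [q] − [p]. For instance
  ∂[0,7] = [7] − [0].
As a 9×27 matrix over Z this has rank 8, with invariant factors (1,1,1,1,1,1,1,1).

∂_2: C_2 → C_1 acts by ∂[p,q,r] = [q,r] − [p,r] + [p,q]. For instance
  ∂[3,7,8] = [7,8] − [3,8] + [3,7],
  ∂[2,4,5] = [4,5] − [2,5] + [2,4].
As a 27×18 matrix over Z this has rank 18, with invariant factors (1,1,1,1,1,1,1,1,1,1,1,1,1,1,1,1,1,2).

Now H_k = ker ∂_k / im ∂_{k+1}, so:

  H_0: rank C_0 − rank ∂_1 = 9 − 8 = 1, and the invariant factors of ∂_1 are all 1, so H_0 = Z.
  H_1: rank ker ∂_1 − rank ∂_2 = (27 − 8) − 18 = 1, and ∂_2 has invariant factor 2 > 1, so H_1 = Z ⊕ Z/2Z.
  H_2: rank ker ∂_2 − rank ∂_3 = (18 − 18) − 0 = 0, and there is no ∂_3, so H_2 = 0.

As a check, the Euler characteristic is 9 − 27 + 18 = 0, which agrees with 1 − 1 + 0 = 0.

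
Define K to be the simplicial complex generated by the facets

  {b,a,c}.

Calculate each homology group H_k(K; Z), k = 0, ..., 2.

H_0 ≅ Z,  H_1 = 0,  H_2 = 0.

We work with the vertex ordering a < b < c. The simplices of K, each written with vertices in increasing order, are:

  0-simplices (3): a, b, c
  1-simplices (3): ab, ac, bc
  2-simplices (1): abc

giving chain groups C_0 ≅ Z^3, C_1 ≅ Z^3, C_2 ≅ Z^1.

∂_1: C_1 → C_0 sends each edge [p,q] (with p < q) to q − p.
The resulting 3×3 matrix has rank 2, and its Smith normal form has invariant factors (1,1).

The boundary map ∂_2: C_2 → C_1 sends each 2-simplex [p,q,r] to [q,r] − [p,r] + [p,q]. For instance
  ∂abc = bc − ac + ab.
As a 3×1 matrix over Z this has rank 1, with invariant factors (1).

Computing H_k = (kernel of ∂_k) / (image of ∂_{k+1}):

  H_0: rank C_0 − rank ∂_1 = 3 − 2 = 1, and the invariant factors of ∂_1 are all 1, so H_0 ≅ Z.
  H_1: rank ker ∂_1 − rank ∂_2 = (3 − 2) − 1 = 0, and the invariant factors of ∂_2 are all 1, so H_1 ≅ 0.
  H_2: rank ker ∂_2 − rank ∂_3 = (1 − 1) − 0 = 0, and there is no ∂_3, so H_2 ≅ 0.

As a check, the Euler characteristic is 3 − 3 + 1 = 1, which agrees with 1 − 0 + 0 = 1.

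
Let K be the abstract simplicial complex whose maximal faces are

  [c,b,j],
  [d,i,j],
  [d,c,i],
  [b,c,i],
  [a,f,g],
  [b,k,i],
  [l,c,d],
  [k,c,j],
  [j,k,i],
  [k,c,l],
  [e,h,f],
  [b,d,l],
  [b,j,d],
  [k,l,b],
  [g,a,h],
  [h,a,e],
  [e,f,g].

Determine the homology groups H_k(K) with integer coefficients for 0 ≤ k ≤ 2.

H_0 = Z^2,  H_1 = Z ⊕ Z/2Z,  H_2 = 0.

K has 12 vertices, 28 edges, 17 triangles.
rank ∂_0 = 0, rank ∂_1 = 10 ⇒ b_0 = 12 − 0 − 10 = 2; all invariant factors of ∂_1 are 1 so no torsion. So H_0 = Z^2.
rank ∂_1 = 10, rank ∂_2 = 17 ⇒ b_1 = 28 − 10 − 17 = 1; ∂_2 has invariant factor(s) [2] giving torsion. So H_1 = Z ⊕ Z/2Z.
rank ∂_2 = 17, rank ∂_3 = 0 ⇒ b_2 = 17 − 17 − 0 = 0. So H_2 = 0.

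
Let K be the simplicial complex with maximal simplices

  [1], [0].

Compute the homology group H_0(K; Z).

H_0 ≅ Z^2.

Order the vertices as 0 < 1. Listing each simplex with vertices in this order, K has dimension 0 with simplices:

  0-simplices (2): [0], [1]

so the chain groups are C_0 ≅ Z^2.

From H_k ≅ ker(∂_k) / im(∂_{k+1}) we obtain:

  H_0: rank C_0 − rank ∂_1 = 2 − 0 = 2, and there is no ∂_1, so H_0 = Z^2.

(K is a triangulation of a set of 2 points.)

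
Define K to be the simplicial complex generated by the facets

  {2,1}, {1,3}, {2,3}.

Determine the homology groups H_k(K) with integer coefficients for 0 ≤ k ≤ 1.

H_0 ≅ Z,  H_1 ≅ Z.

We work with the vertex ordering 1 < 2 < 3. The simplices of K, each written with vertices in increasing order, are:

  0-simplices (3): [1], [2], [3]
  1-simplices (3): [1,2], [1,3], [2,3]

so the chain groups are C_0 ≅ Z^3, C_1 ≅ Z^3.

∂_1: C_1 → C_0 sends each edge [p,q] (with p < q) to q − p.
The resulting 3×3 matrix has rank 2, and its Smith normal form has invariant factors (1,1).

Now H_k = ker ∂_k / im ∂_{k+1}, so:

  H_0: rank C_0 − rank ∂_1 = 3 − 2 = 1, and the invariant factors of ∂_1 are all 1, so H_0 = Z.
  H_1: rank ker ∂_1 − rank ∂_2 = (3 − 2) − 0 = 1, and there is no ∂_2, so H_1 = Z.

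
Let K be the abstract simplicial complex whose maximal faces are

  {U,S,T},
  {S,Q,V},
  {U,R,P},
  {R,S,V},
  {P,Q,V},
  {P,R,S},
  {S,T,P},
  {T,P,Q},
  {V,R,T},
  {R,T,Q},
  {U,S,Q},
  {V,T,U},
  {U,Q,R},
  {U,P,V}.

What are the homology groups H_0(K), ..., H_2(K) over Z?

H_0 = Z,  H_1 = Z^2,  H_2 = Z.

Take the total order P < Q < R < S < T < U < V on the vertex set. Then K (dimension 2) consists of the simplices:

  0-simplices (7): P, Q, R, S, T, U, V
  1-simplices (21): PQ, PR, PS, PT, PU, PV, QR, QS, QT, QU, QV, RS, RT, RU, RV, ST, SU, SV, TU, TV, UV
  2-simplices (14): PQT, PQV, PRS, PRU, PST, PUV, QRT, QRU, QSU, QSV, RSV, RTV, STU, TUV

so the chain groups are C_0 ≅ Z^7, C_1 ≅ Z^21, C_2 ≅ Z^14.

∂_1: C_1 → C_0 is given by ∂[p,q] = [q] − [p].
The resulting 7×21 matrix has rank 6, and its Smith normal form has invariant factors (1,1,1,1,1,1).

The boundary map ∂_2: C_2 → C_1 sends each 2-simplex [p,q,r] to [q,r] − [p,r] + [p,q]. For instance
  ∂PQV = QV − PV + PQ,
  ∂STU = TU − SU + ST.
As a 21×14 matrix over Z this has rank 13, with invariant factors (1,1,1,1,1,1,1,1,1,1,1,1,1).

From H_k ≅ ker(∂_k) / im(∂_{k+1}) we obtain:

  H_0: rank C_0 − rank ∂_1 = 7 − 6 = 1, and the invariant factors of ∂_1 are all 1, so H_0 ≅ Z.
  H_1: rank ker ∂_1 − rank ∂_2 = (21 − 6) − 13 = 2, and the invariant factors of ∂_2 are all 1, so H_1 ≅ Z^2.
  H_2: rank ker ∂_2 − rank ∂_3 = (14 − 13) − 0 = 1, and there is no ∂_3, so H_2 ≅ Z.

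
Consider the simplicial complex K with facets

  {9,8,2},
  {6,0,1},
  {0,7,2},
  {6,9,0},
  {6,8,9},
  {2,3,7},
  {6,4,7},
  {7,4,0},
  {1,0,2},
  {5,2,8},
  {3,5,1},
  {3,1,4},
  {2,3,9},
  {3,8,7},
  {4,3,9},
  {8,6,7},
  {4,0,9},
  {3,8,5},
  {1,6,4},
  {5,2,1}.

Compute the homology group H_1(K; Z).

H_1 = Z × Z/2.

Take the total order 0 < 1 < 2 < 3 < 4 < 5 < 6 < 7 < 8 < 9 on the vertex set. Then K (dimension 2) consists of the simplices:

  0-simplices (10): [0], [1], [2], [3], [4], [5], [6], [7], [8], [9]
  1-simplices (30): (30 of them)
  2-simplices (20): (20 of them)

giving chain groups C_0 ≅ Z^10, C_1 ≅ Z^30, C_2 ≅ Z^20.

∂_1: C_1 → C_0 sends each edge [p,q] (with p < q) to q − p.
This gives a 10×30 integer matrix of rank 9; reducing to Smith normal form yields diagonal entries (1,1,1,1,1,1,1,1,1).

The boundary map ∂_2: C_2 → C_1 maps a triangle to the signed sum of its edges. For instance
  ∂[1,3,4] = [3,4] − [1,4] + [1,3],
  ∂[1,2,5] = [2,5] − [1,5] + [1,2].
As a 30×20 matrix over Z this has rank 20, with invariant factors (1,1,1,1,1,1,1,1,1,1,1,1,1,1,1,1,1,1,1,2).

Computing H_k = (kernel of ∂_k) / (image of ∂_{k+1}):

  H_1: rank ker ∂_1 − rank ∂_2 = (30 − 9) − 20 = 1, and ∂_2 has invariant factor 2 > 1, so H_1 ≅ Z × Z/2.

(K is a triangulation of the Klein bottle.)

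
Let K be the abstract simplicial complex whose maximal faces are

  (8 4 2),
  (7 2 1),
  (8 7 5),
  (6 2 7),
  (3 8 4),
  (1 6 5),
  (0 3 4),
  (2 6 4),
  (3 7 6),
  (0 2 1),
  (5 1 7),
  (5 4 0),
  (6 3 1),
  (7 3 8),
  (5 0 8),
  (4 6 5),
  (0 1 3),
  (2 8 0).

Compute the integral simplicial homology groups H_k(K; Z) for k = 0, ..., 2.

K has 9 vertices, 27 edges, 18 triangles.
rank ∂_0 = 0, rank ∂_1 = 8 ⇒ b_0 = 9 − 0 − 8 = 1; all invariant factors of ∂_1 are 1 so no torsion. So H_0 ≅ Z.
rank ∂_1 = 8, rank ∂_2 = 18 ⇒ b_1 = 27 − 8 − 18 = 1; ∂_2 has invariant factor(s) [2] giving torsion. So H_1 ≅ Z ⊕ Z/2.
rank ∂_2 = 18, rank ∂_3 = 0 ⇒ b_2 = 18 − 18 − 0 = 0. So H_2 ≅ 0.

H_0 = Z,  H_1 = Z ⊕ Z/2,  H_2 = 0.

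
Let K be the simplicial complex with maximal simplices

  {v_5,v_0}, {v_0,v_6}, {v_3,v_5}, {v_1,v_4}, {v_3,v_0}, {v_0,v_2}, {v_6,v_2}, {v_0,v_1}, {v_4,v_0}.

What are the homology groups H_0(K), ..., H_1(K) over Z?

Fix the vertex order v_0 < v_1 < v_2 < v_3 < v_4 < v_5 < v_6 and write every simplex with vertices in increasing order. Then dim K = 1 and the simplices of K are:

  0-simplices (7): [v_0], [v_1], [v_2], [v_3], [v_4], [v_5], [v_6]
  1-simplices (9): [v_0,v_1], [v_0,v_2], [v_0,v_3], [v_0,v_4], [v_0,v_5], [v_0,v_6], [v_1,v_4], [v_2,v_6], [v_3,v_5]

Hence C_0 ≅ Z^7, C_1 ≅ Z^9.

The boundary map ∂_1: C_1 → C_0 maps an edge to its endpoints' difference, ∂[p,q] = q − p.
As a 7×9 matrix over Z this has rank 6, with invariant factors (1,1,1,1,1,1).

Now H_k = ker ∂_k / im ∂_{k+1}, so:

  H_0: rank C_0 − rank ∂_1 = 7 − 6 = 1, and the invariant factors of ∂_1 are all 1, so H_0 = Z.
  H_1: rank ker ∂_1 − rank ∂_2 = (9 − 6) − 0 = 3, and there is no ∂_2, so H_1 = Z^3.

H_0 ≅ Z,  H_1 ≅ Z^3.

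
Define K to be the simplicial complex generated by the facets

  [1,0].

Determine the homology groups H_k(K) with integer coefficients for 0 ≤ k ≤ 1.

Take the total order 0 < 1 on the vertex set. Then K (dimension 1) consists of the simplices:

  0-simplices (2): [0], [1]
  1-simplices (1): [0,1]

so the chain groups are C_0 ≅ Z^2, C_1 ≅ Z^1.

∂_1: C_1 → C_0 sends each edge [p,q] (with p < q) to q − p.
The 2×1 boundary matrix has rank 1 and Smith normal form diag(1).

Computing H_k = (kernel of ∂_k) / (image of ∂_{k+1}):

  H_0: rank C_0 − rank ∂_1 = 2 − 1 = 1, and the invariant factors of ∂_1 are all 1, so H_0 = Z.
  H_1: rank ker ∂_1 − rank ∂_2 = (1 − 1) − 0 = 0, and there is no ∂_2, so H_1 = 0.

H_0 = Z,  H_1 = 0.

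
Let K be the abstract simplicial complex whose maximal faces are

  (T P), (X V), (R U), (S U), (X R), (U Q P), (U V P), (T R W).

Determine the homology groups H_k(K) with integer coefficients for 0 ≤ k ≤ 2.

H_0 = Z,  H_1 = Z^2,  H_2 = 0.

We work with the vertex ordering P < Q < R < S < T < U < V < W < X. The simplices of K, each written with vertices in increasing order, are:

  0-simplices (9): P, Q, R, S, T, U, V, W, X
  1-simplices (13): PQ, PT, PU, PV, QU, RT, RU, RW, RX, SU, TW, UV, VX
  2-simplices (3): PQU, PUV, RTW

Hence C_0 ≅ Z^9, C_1 ≅ Z^13, C_2 ≅ Z^3.

Boundary ∂_1: C_1 → C_0 maps an edge to its endpoints' difference, ∂[p,q] = q − p. For instance
  ∂TW = W − T.
This gives a 9×13 integer matrix of rank 8; reducing to Smith normal form yields diagonal entries (1,1,1,1,1,1,1,1).

∂_2: C_2 → C_1 sends each 2-simplex [p,q,r] to [q,r] − [p,r] + [p,q]. For instance
  ∂PUV = UV − PV + PU,
  ∂RTW = TW − RW + RT.
The 13×3 boundary matrix has rank 3 and Smith normal form diag(1,1,1).

Reading off H_k = ker ∂_k / im ∂_{k+1}:

  H_0: rank C_0 − rank ∂_1 = 9 − 8 = 1, and the invariant factors of ∂_1 are all 1, so H_0 = Z.
  H_1: rank ker ∂_1 − rank ∂_2 = (13 − 8) − 3 = 2, and the invariant factors of ∂_2 are all 1, so H_1 = Z^2.
  H_2: rank ker ∂_2 − rank ∂_3 = (3 − 3) − 0 = 0, and there is no ∂_3, so H_2 = 0.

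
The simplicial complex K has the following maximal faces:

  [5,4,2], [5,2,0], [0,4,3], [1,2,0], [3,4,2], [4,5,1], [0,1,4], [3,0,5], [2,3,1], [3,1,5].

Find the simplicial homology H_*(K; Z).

Order the vertices as 0 < 1 < 2 < 3 < 4 < 5. Listing each simplex with vertices in this order, K has dimension 2 with simplices:

  0-simplices (6): [0], [1], [2], [3], [4], [5]
  1-simplices (15): [0,1], [0,2], [0,3], [0,4], [0,5], [1,2], [1,3], [1,4], [1,5], [2,3], [2,4], [2,5], [3,4], [3,5], [4,5]
  2-simplices (10): [0,1,2], [0,1,4], [0,2,5], [0,3,4], [0,3,5], [1,2,3], [1,3,5], [1,4,5], [2,3,4], [2,4,5]

giving chain groups C_0 ≅ Z^6, C_1 ≅ Z^15, C_2 ≅ Z^10.

The boundary map ∂_1: C_1 → C_0 sends each edge [p,q] (with p < q) to q − p. For instance
  ∂[3,5] = [5] − [3].
The resulting 6×15 matrix has rank 5, and its Smith normal form has invariant factors (1,1,1,1,1).

Boundary ∂_2: C_2 → C_1 sends each 2-simplex [p,q,r] to [q,r] − [p,r] + [p,q]. For instance
  ∂[1,3,5] = [3,5] − [1,5] + [1,3],
  ∂[2,3,4] = [3,4] − [2,4] + [2,3].
This gives a 15×10 integer matrix of rank 10; reducing to Smith normal form yields diagonal entries (1,1,1,1,1,1,1,1,1,2).

From H_k ≅ ker(∂_k) / im(∂_{k+1}) we obtain:

  H_0: rank C_0 − rank ∂_1 = 6 − 5 = 1, and the invariant factors of ∂_1 are all 1, so H_0 = Z.
  H_1: rank ker ∂_1 − rank ∂_2 = (15 − 5) − 10 = 0, and ∂_2 has invariant factor 2 > 1, so H_1 = Z/2.
  H_2: rank ker ∂_2 − rank ∂_3 = (10 − 10) − 0 = 0, and there is no ∂_3, so H_2 = 0.

H_0 = Z,  H_1 = Z/2,  H_2 = 0.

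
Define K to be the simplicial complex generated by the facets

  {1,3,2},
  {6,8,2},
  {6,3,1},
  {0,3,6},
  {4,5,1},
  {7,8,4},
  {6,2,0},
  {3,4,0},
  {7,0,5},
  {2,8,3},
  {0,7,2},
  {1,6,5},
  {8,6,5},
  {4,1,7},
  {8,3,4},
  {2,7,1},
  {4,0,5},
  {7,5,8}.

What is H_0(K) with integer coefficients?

H_0 ≅ Z.

K has 9 vertices, 27 edges, 18 triangles.
rank ∂_0 = 0, rank ∂_1 = 8 ⇒ b_0 = 9 − 0 − 8 = 1; all invariant factors of ∂_1 are 1 so no torsion. So H_0 = Z.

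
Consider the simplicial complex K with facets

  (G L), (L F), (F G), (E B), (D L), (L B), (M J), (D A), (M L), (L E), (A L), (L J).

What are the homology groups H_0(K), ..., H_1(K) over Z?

H_0 = Z,  H_1 = Z^4.

We work with the vertex ordering A < B < D < E < F < G < J < L < M. The simplices of K, each written with vertices in increasing order, are:

  0-simplices (9): A, B, D, E, F, G, J, L, M
  1-simplices (12): AD, AL, BE, BL, DL, EL, FG, FL, GL, JL, JM, LM

giving chain groups C_0 ≅ Z^9, C_1 ≅ Z^12.

Boundary ∂_1: C_1 → C_0 maps an edge to its endpoints' difference, ∂[p,q] = q − p.
As a 9×12 matrix over Z this has rank 8, with invariant factors (1,1,1,1,1,1,1,1).

From H_k ≅ ker(∂_k) / im(∂_{k+1}) we obtain:

  H_0: rank C_0 − rank ∂_1 = 9 − 8 = 1, and the invariant factors of ∂_1 are all 1, so H_0 ≅ Z.
  H_1: rank ker ∂_1 − rank ∂_2 = (12 − 8) − 0 = 4, and there is no ∂_2, so H_1 ≅ Z^4.

(K is a triangulation of a wedge of 4 circles.)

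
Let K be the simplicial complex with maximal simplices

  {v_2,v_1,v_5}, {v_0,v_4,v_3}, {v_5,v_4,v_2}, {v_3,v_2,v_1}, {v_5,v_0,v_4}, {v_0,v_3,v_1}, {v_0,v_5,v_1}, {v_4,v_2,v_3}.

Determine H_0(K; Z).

H_0 ≅ Z.

We work with the vertex ordering v_0 < v_1 < v_2 < v_3 < v_4 < v_5. The simplices of K, each written with vertices in increasing order, are:

  0-simplices (6): [v_0], [v_1], [v_2], [v_3], [v_4], [v_5]
  1-simplices (12): [v_0,v_1], [v_0,v_3], [v_0,v_4], [v_0,v_5], [v_1,v_2], [v_1,v_3], [v_1,v_5], [v_2,v_3], [v_2,v_4], [v_2,v_5], [v_3,v_4], [v_4,v_5]
  2-simplices (8): [v_0,v_1,v_3], [v_0,v_1,v_5], [v_0,v_3,v_4], [v_0,v_4,v_5], [v_1,v_2,v_3], [v_1,v_2,v_5], [v_2,v_3,v_4], [v_2,v_4,v_5]

giving chain groups C_0 ≅ Z^6, C_1 ≅ Z^12, C_2 ≅ Z^8.

The boundary map ∂_1: C_1 → C_0 is given by ∂[p,q] = [q] − [p]. For instance
  ∂[v_0,v_4] = [v_4] − [v_0].
The resulting 6×12 matrix has rank 5, and its Smith normal form has invariant factors (1,1,1,1,1).

∂_2: C_2 → C_1 maps a triangle to the signed sum of its edges. For instance
  ∂[v_0,v_1,v_5] = [v_1,v_5] − [v_0,v_5] + [v_0,v_1],
  ∂[v_1,v_2,v_3] = [v_2,v_3] − [v_1,v_3] + [v_1,v_2].
This gives a 12×8 integer matrix of rank 7; reducing to Smith normal form yields diagonal entries (1,1,1,1,1,1,1).

Reading off H_k = ker ∂_k / im ∂_{k+1}:

  H_0: rank C_0 − rank ∂_1 = 6 − 5 = 1, and the invariant factors of ∂_1 are all 1, so H_0 ≅ Z.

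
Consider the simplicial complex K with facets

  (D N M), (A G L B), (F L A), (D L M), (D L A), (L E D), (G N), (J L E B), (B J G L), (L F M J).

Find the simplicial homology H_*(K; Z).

H_0 ≅ Z,  H_1 ≅ Z,  H_2 = 0,  H_3 = 0.

Fix the vertex order A < B < D < E < F < G < J < L < M < N and write every simplex with vertices in increasing order. Then dim K = 3 and the simplices of K are:

  0-simplices (10): A, B, D, E, F, G, J, L, M, N
  1-simplices (25): AB, AD, AF, AG, AL, BE, BG, BJ, BL, DE, DL, DM, DN, EJ, EL, FJ, FL, FM, GJ, GL, GN, JL, JM, LM, MN
  2-simplices (19): ABG, ABL, ADL, AFL, AGL, BEJ, BEL, BGJ, BGL, BJL, DEL, DLM, DMN, EJL, FJL, FJM, FLM, GJL, JLM
  3-simplices (4): ABGL, BEJL, BGJL, FJLM

so the chain groups are C_0 ≅ Z^10, C_1 ≅ Z^25, C_2 ≅ Z^19, C_3 ≅ Z^4.

The boundary map ∂_1: C_1 → C_0 maps an edge to its endpoints' difference, ∂[p,q] = q − p.
The resulting 10×25 matrix has rank 9, and its Smith normal form has invariant factors (1,1,1,1,1,1,1,1,1).

∂_2: C_2 → C_1 acts by ∂[p,q,r] = [q,r] − [p,r] + [p,q]. For instance
  ∂BEL = EL − BL + BE,
  ∂FLM = LM − FM + FL.
As a 25×19 matrix over Z this has rank 15, with invariant factors (1,1,1,1,1,1,1,1,1,1,1,1,1,1,1).

The boundary map ∂_3: C_3 → C_2 sends each 3-simplex σ to the alternating sum Σ_i (−1)^i (σ with its i-th vertex removed). For instance
  ∂FJLM = JLM − FLM + FJM − FJL,
  ∂ABGL = BGL − AGL + ABL − ABG.
The resulting 19×4 matrix has rank 4, and its Smith normal form has invariant factors (1,1,1,1).

From H_k ≅ ker(∂_k) / im(∂_{k+1}) we obtain:

  H_0: rank C_0 − rank ∂_1 = 10 − 9 = 1, and the invariant factors of ∂_1 are all 1, so H_0 ≅ Z.
  H_1: rank ker ∂_1 − rank ∂_2 = (25 − 9) − 15 = 1, and the invariant factors of ∂_2 are all 1, so H_1 ≅ Z.
  H_2: rank ker ∂_2 − rank ∂_3 = (19 − 15) − 4 = 0, and the invariant factors of ∂_3 are all 1, so H_2 ≅ 0.
  H_3: rank ker ∂_3 − rank ∂_4 = (4 − 4) − 0 = 0, and there is no ∂_4, so H_3 ≅ 0.

As a check, the Euler characteristic is 10 − 25 + 19 − 4 = 0, which agrees with 1 − 1 + 0 − 0 = 0.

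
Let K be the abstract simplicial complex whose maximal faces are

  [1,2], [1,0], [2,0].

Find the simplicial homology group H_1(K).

Order the vertices as 0 < 1 < 2. Listing each simplex with vertices in this order, K has dimension 1 with simplices:

  0-simplices (3): [0], [1], [2]
  1-simplices (3): [0,1], [0,2], [1,2]

Hence C_0 ≅ Z^3, C_1 ≅ Z^3.

The boundary map ∂_1: C_1 → C_0 sends each edge [p,q] (with p < q) to q − p.
The 3×3 boundary matrix has rank 2 and Smith normal form diag(1,1).

Reading off H_k = ker ∂_k / im ∂_{k+1}:

  H_1: rank ker ∂_1 − rank ∂_2 = (3 − 2) − 0 = 1, and there is no ∂_2, so H_1 = Z.

H_1 = Z.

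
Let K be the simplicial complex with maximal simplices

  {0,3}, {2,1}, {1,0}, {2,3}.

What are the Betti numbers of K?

b_0 = 1, b_1 = 1.

Take the total order 0 < 1 < 2 < 3 on the vertex set. Then K (dimension 1) consists of the simplices:

  0-simplices (4): [0], [1], [2], [3]
  1-simplices (4): [0,1], [0,3], [1,2], [2,3]

Hence C_0 ≅ Z^4, C_1 ≅ Z^4.

∂_1: C_1 → C_0 sends each edge [p,q] (with p < q) to q − p. For instance
  ∂[0,1] = [1] − [0].
The 4×4 boundary matrix has rank 3 and Smith normal form diag(1,1,1).

Reading off H_k = ker ∂_k / im ∂_{k+1}:

  H_0: rank C_0 − rank ∂_1 = 4 − 3 = 1, and the invariant factors of ∂_1 are all 1, so H_0 ≅ Z.
  H_1: rank ker ∂_1 − rank ∂_2 = (4 − 3) − 0 = 1, and there is no ∂_2, so H_1 ≅ Z.

(K is a triangulation of the circle S^1.)

Hence the Betti numbers are b_0 = 1, b_1 = 1.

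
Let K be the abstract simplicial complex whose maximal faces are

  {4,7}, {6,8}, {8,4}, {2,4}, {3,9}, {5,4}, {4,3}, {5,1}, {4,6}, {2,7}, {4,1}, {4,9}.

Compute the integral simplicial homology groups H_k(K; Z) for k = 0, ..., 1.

H_0 ≅ Z,  H_1 ≅ Z^4.

K has 9 vertices, 12 edges.
rank ∂_0 = 0, rank ∂_1 = 8 ⇒ b_0 = 9 − 0 − 8 = 1; all invariant factors of ∂_1 are 1 so no torsion. So H_0 ≅ Z.
rank ∂_1 = 8, rank ∂_2 = 0 ⇒ b_1 = 12 − 8 − 0 = 4. So H_1 ≅ Z^4.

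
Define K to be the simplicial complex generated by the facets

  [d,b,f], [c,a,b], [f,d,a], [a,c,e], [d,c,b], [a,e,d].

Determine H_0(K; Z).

H_0 ≅ Z.

Fix the vertex order a < b < c < d < e < f and write every simplex with vertices in increasing order. Then dim K = 2 and the simplices of K are:

  0-simplices (6): a, b, c, d, e, f
  1-simplices (12): ab, ac, ad, ae, af, bc, bd, bf, cd, ce, de, df
  2-simplices (6): abc, ace, ade, adf, bcd, bdf

so the chain groups are C_0 ≅ Z^6, C_1 ≅ Z^12, C_2 ≅ Z^6.

Boundary ∂_1: C_1 → C_0 sends each edge [p,q] (with p < q) to q − p. For instance
  ∂bc = c − b.
The 6×12 boundary matrix has rank 5 and Smith normal form diag(1,1,1,1,1).

∂_2: C_2 → C_1 maps a triangle to the signed sum of its edges. For instance
  ∂adf = df − af + ad,
  ∂bcd = cd − bd + bc.
The resulting 12×6 matrix has rank 6, and its Smith normal form has invariant factors (1,1,1,1,1,1).

From H_k ≅ ker(∂_k) / im(∂_{k+1}) we obtain:

  H_0: rank C_0 − rank ∂_1 = 6 − 5 = 1, and the invariant factors of ∂_1 are all 1, so H_0 ≅ Z.

(K is a triangulation of the cylinder S^1 x I.)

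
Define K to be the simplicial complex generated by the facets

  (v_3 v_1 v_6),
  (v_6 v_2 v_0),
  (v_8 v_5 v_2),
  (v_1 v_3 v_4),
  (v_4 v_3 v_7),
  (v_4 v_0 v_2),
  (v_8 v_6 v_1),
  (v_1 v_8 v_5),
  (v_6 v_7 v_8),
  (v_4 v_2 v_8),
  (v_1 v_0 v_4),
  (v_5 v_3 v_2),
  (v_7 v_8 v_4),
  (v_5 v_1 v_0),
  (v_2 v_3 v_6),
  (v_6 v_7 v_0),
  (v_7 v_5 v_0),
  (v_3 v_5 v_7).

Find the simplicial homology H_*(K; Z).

H_0 = Z,  H_1 = Z^2,  H_2 = Z.

We work with the vertex ordering v_0 < v_1 < v_2 < v_3 < v_4 < v_5 < v_6 < v_7 < v_8. The simplices of K, each written with vertices in increasing order, are:

  0-simplices (9): [v_0], [v_1], [v_2], [v_3], [v_4], [v_5], [v_6], [v_7], [v_8]
  1-simplices (27): (27 of them)
  2-simplices (18): (18 of them)

giving chain groups C_0 ≅ Z^9, C_1 ≅ Z^27, C_2 ≅ Z^18.

∂_1: C_1 → C_0 is given by ∂[p,q] = [q] − [p]. For instance
  ∂[v_0,v_6] = [v_6] − [v_0].
As a 9×27 matrix over Z this has rank 8, with invariant factors (1,1,1,1,1,1,1,1).

∂_2: C_2 → C_1 maps a triangle to the signed sum of its edges. For instance
  ∂[v_0,v_2,v_4] = [v_2,v_4] − [v_0,v_4] + [v_0,v_2],
  ∂[v_0,v_1,v_4] = [v_1,v_4] − [v_0,v_4] + [v_0,v_1].
The resulting 27×18 matrix has rank 17, and its Smith normal form has invariant factors (1,1,1,1,1,1,1,1,1,1,1,1,1,1,1,1,1).

From H_k ≅ ker(∂_k) / im(∂_{k+1}) we obtain:

  H_0: rank C_0 − rank ∂_1 = 9 − 8 = 1, and the invariant factors of ∂_1 are all 1, so H_0 = Z.
  H_1: rank ker ∂_1 − rank ∂_2 = (27 − 8) − 17 = 2, and the invariant factors of ∂_2 are all 1, so H_1 = Z^2.
  H_2: rank ker ∂_2 − rank ∂_3 = (18 − 17) − 0 = 1, and there is no ∂_3, so H_2 = Z.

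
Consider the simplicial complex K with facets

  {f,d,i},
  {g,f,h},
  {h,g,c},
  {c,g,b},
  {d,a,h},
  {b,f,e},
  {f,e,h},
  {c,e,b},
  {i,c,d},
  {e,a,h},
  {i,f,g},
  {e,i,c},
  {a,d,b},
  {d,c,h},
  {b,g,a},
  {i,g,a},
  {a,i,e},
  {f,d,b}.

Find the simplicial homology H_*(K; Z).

Order the vertices as a < b < c < d < e < f < g < h < i. Listing each simplex with vertices in this order, K has dimension 2 with simplices:

  0-simplices (9): a, b, c, d, e, f, g, h, i
  1-simplices (27): ab, ad, ae, ag, ah, ai, bc, bd, be, bf, bg, cd, ce, cg, ch, ci, df, dh, di, ef, eh, ei, fg, fh, fi, gh, gi
  2-simplices (18): abd, abg, adh, aeh, aei, agi, bce, bcg, bdf, bef, cdh, cdi, cei, cgh, dfi, efh, fgh, fgi

so the chain groups are C_0 ≅ Z^9, C_1 ≅ Z^27, C_2 ≅ Z^18.

Boundary ∂_1: C_1 → C_0 is given by ∂[p,q] = [q] − [p].
The resulting 9×27 matrix has rank 8, and its Smith normal form has invariant factors (1,1,1,1,1,1,1,1).

∂_2: C_2 → C_1 maps a triangle to the signed sum of its edges. For instance
  ∂cdi = di − ci + cd,
  ∂adh = dh − ah + ad.
The 27×18 boundary matrix has rank 17 and Smith normal form diag(1,1,1,1,1,1,1,1,1,1,1,1,1,1,1,1,1).

From H_k ≅ ker(∂_k) / im(∂_{k+1}) we obtain:

  H_0: rank C_0 − rank ∂_1 = 9 − 8 = 1, and the invariant factors of ∂_1 are all 1, so H_0 ≅ Z.
  H_1: rank ker ∂_1 − rank ∂_2 = (27 − 8) − 17 = 2, and the invariant factors of ∂_2 are all 1, so H_1 ≅ Z^2.
  H_2: rank ker ∂_2 − rank ∂_3 = (18 − 17) − 0 = 1, and there is no ∂_3, so H_2 ≅ Z.

(K is a triangulation of the torus T^2.)

H_0 ≅ Z,  H_1 ≅ Z^2,  H_2 ≅ Z.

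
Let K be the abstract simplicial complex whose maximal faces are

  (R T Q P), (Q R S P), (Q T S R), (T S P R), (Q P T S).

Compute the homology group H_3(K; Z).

We work with the vertex ordering P < Q < R < S < T. The simplices of K, each written with vertices in increasing order, are:

  0-simplices (5): P, Q, R, S, T
  1-simplices (10): PQ, PR, PS, PT, QR, QS, QT, RS, RT, ST
  2-simplices (10): PQR, PQS, PQT, PRS, PRT, PST, QRS, QRT, QST, RST
  3-simplices (5): PQRS, PQRT, PQST, PRST, QRST

Hence C_0 ≅ Z^5, C_1 ≅ Z^10, C_2 ≅ Z^10, C_3 ≅ Z^5.

The boundary map ∂_1: C_1 → C_0 maps an edge to its endpoints' difference, ∂[p,q] = q − p. For instance
  ∂RS = S − R.
The resulting 5×10 matrix has rank 4, and its Smith normal form has invariant factors (1,1,1,1).

∂_2: C_2 → C_1 acts by ∂[p,q,r] = [q,r] − [p,r] + [p,q]. For instance
  ∂PST = ST − PT + PS,
  ∂PQT = QT − PT + PQ.
This gives a 10×10 integer matrix of rank 6; reducing to Smith normal form yields diagonal entries (1,1,1,1,1,1).

The boundary map ∂_3: C_3 → C_2 sends each 3-simplex σ to the alternating sum Σ_i (−1)^i (σ with its i-th vertex removed). For instance
  ∂QRST = RST − QST + QRT − QRS,
  ∂PQRT = QRT − PRT + PQT − PQR.
The resulting 10×5 matrix has rank 4, and its Smith normal form has invariant factors (1,1,1,1).

Computing H_k = (kernel of ∂_k) / (image of ∂_{k+1}):

  H_3: rank ker ∂_3 − rank ∂_4 = (5 − 4) − 0 = 1, and there is no ∂_4, so H_3 ≅ Z.

H_3 = Z.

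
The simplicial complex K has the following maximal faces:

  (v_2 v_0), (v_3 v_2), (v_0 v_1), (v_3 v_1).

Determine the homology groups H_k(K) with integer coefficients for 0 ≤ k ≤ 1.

K has 4 vertices, 4 edges.
rank ∂_0 = 0, rank ∂_1 = 3 ⇒ b_0 = 4 − 0 − 3 = 1; all invariant factors of ∂_1 are 1 so no torsion. So H_0 ≅ Z.
rank ∂_1 = 3, rank ∂_2 = 0 ⇒ b_1 = 4 − 3 − 0 = 1. So H_1 ≅ Z.

H_0 ≅ Z,  H_1 ≅ Z.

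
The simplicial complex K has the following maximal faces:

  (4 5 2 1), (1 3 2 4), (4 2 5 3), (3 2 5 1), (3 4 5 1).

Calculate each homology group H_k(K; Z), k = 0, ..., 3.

We work with the vertex ordering 1 < 2 < 3 < 4 < 5. The simplices of K, each written with vertices in increasing order, are:

  0-simplices (5): [1], [2], [3], [4], [5]
  1-simplices (10): [1,2], [1,3], [1,4], [1,5], [2,3], [2,4], [2,5], [3,4], [3,5], [4,5]
  2-simplices (10): [1,2,3], [1,2,4], [1,2,5], [1,3,4], [1,3,5], [1,4,5], [2,3,4], [2,3,5], [2,4,5], [3,4,5]
  3-simplices (5): [1,2,3,4], [1,2,3,5], [1,2,4,5], [1,3,4,5], [2,3,4,5]

giving chain groups C_0 ≅ Z^5, C_1 ≅ Z^10, C_2 ≅ Z^10, C_3 ≅ Z^5.

The boundary map ∂_1: C_1 → C_0 maps an edge to its endpoints' difference, ∂[p,q] = q − p.
As a 5×10 matrix over Z this has rank 4, with invariant factors (1,1,1,1).

∂_2: C_2 → C_1 acts by ∂[p,q,r] = [q,r] − [p,r] + [p,q]. For instance
  ∂[2,3,5] = [3,5] − [2,5] + [2,3],
  ∂[1,2,3] = [2,3] − [1,3] + [1,2].
This gives a 10×10 integer matrix of rank 6; reducing to Smith normal form yields diagonal entries (1,1,1,1,1,1).

The boundary map ∂_3: C_3 → C_2 sends each 3-simplex σ to the alternating sum Σ_i (−1)^i (σ with its i-th vertex removed). For instance
  ∂[1,2,4,5] = [2,4,5] − [1,4,5] + [1,2,5] − [1,2,4],
  ∂[1,2,3,4] = [2,3,4] − [1,3,4] + [1,2,4] − [1,2,3].
The resulting 10×5 matrix has rank 4, and its Smith normal form has invariant factors (1,1,1,1).

Now H_k = ker ∂_k / im ∂_{k+1}, so:

  H_0: rank C_0 − rank ∂_1 = 5 − 4 = 1, and the invariant factors of ∂_1 are all 1, so H_0 = Z.
  H_1: rank ker ∂_1 − rank ∂_2 = (10 − 4) − 6 = 0, and the invariant factors of ∂_2 are all 1, so H_1 = 0.
  H_2: rank ker ∂_2 − rank ∂_3 = (10 − 6) − 4 = 0, and the invariant factors of ∂_3 are all 1, so H_2 = 0.
  H_3: rank ker ∂_3 − rank ∂_4 = (5 − 4) − 0 = 1, and there is no ∂_4, so H_3 = Z.

(K is a triangulation of the 3-sphere S^3.)

H_0 = Z,  H_1 = 0,  H_2 = 0,  H_3 = Z.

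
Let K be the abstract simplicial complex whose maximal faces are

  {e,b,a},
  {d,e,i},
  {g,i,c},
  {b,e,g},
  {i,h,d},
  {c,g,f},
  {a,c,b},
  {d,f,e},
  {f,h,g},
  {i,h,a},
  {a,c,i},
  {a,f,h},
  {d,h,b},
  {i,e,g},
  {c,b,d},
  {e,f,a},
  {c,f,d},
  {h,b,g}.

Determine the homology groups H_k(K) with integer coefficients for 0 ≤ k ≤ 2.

H_0 ≅ Z,  H_1 ≅ Z^2,  H_2 ≅ Z.

We work with the vertex ordering a < b < c < d < e < f < g < h < i. The simplices of K, each written with vertices in increasing order, are:

  0-simplices (9): a, b, c, d, e, f, g, h, i
  1-simplices (27): ab, ac, ae, af, ah, ai, bc, bd, be, bg, bh, cd, cf, cg, ci, de, df, dh, di, ef, eg, ei, fg, fh, gh, gi, hi
  2-simplices (18): abc, abe, aci, aef, afh, ahi, bcd, bdh, beg, bgh, cdf, cfg, cgi, def, dei, dhi, egi, fgh

Hence C_0 ≅ Z^9, C_1 ≅ Z^27, C_2 ≅ Z^18.

∂_1: C_1 → C_0 is given by ∂[p,q] = [q] − [p]. For instance
  ∂fh = h − f.
The 9×27 boundary matrix has rank 8 and Smith normal form diag(1,1,1,1,1,1,1,1).

∂_2: C_2 → C_1 maps a triangle to the signed sum of its edges. For instance
  ∂cgi = gi − ci + cg,
  ∂dhi = hi − di + dh.
The resulting 27×18 matrix has rank 17, and its Smith normal form has invariant factors (1,1,1,1,1,1,1,1,1,1,1,1,1,1,1,1,1).

Reading off H_k = ker ∂_k / im ∂_{k+1}:

  H_0: rank C_0 − rank ∂_1 = 9 − 8 = 1, and the invariant factors of ∂_1 are all 1, so H_0 = Z.
  H_1: rank ker ∂_1 − rank ∂_2 = (27 − 8) − 17 = 2, and the invariant factors of ∂_2 are all 1, so H_1 = Z^2.
  H_2: rank ker ∂_2 − rank ∂_3 = (18 − 17) − 0 = 1, and there is no ∂_3, so H_2 = Z.

As a check, the Euler characteristic is 9 − 27 + 18 = 0, which agrees with 1 − 2 + 1 = 0.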